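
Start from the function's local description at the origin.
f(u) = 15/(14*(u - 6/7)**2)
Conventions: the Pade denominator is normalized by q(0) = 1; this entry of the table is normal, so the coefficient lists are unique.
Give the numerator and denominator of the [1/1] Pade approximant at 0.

Taylor coefficients needed (expand at 0): a_0 = 35/24, a_1 = 245/72, a_2 = 1715/288.
Write the denominator as Q(u) = 1 + q1*u. Requiring Q*f - P = O(u^3) with deg P <= 1 kills the coefficients of u^2..u^2 in Q*f:
  u^2: a_2 + q1*a_1 = 0, i.e. 1715/288 + (245/72)*q1 = 0.
Solving this linear system: q1 = -7/4.
The numerator is Q*f truncated at degree 1: P0 = a_0 = 35/24; P1 = a_1 + q1*a_0 = 245/288.

The Pade approximant has numerator coefficients [35/24, 245/288]; denominator coefficients [1, -7/4].


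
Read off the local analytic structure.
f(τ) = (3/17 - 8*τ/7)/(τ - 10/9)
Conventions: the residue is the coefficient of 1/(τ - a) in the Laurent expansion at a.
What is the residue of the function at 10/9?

The residue is -1171/1071.

At the order-1 pole 10/9 set g(τ) = (τ - (10/9))*f(τ) = 3/17 - 8*τ/7.
Simple pole: residue = g(a) at a = 10/9, which is -1171/1071.


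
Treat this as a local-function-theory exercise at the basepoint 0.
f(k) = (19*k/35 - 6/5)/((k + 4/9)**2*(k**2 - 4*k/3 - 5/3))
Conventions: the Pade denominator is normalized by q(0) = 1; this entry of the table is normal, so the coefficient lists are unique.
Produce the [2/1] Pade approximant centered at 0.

Taylor coefficients needed (expand at 0): a_0 = 729/200, a_1 = -36693/1750, a_2 = 45774153/560000, a_3 = -1506906909/5600000.
Write the denominator as Q(k) = 1 + q1*k. Requiring Q*f - P = O(k^4) with deg P <= 2 kills the coefficients of k^3..k^3 in Q*f:
  k^3: a_3 + q1*a_2 = 0, i.e. -1506906909/5600000 + (45774153/560000)*q1 = 0.
Solving this linear system: q1 = 6201263/1883710.
The numerator is Q*f truncated at degree 2: P0 = a_0 = 729/200; P1 = a_1 + q1*a_0 = -4730026347/527438800; P2 = a_2 + q1*a_1 = 53645951619/4219510400.

The Pade approximant has numerator coefficients [729/200, -4730026347/527438800, 53645951619/4219510400]; denominator coefficients [1, 6201263/1883710].


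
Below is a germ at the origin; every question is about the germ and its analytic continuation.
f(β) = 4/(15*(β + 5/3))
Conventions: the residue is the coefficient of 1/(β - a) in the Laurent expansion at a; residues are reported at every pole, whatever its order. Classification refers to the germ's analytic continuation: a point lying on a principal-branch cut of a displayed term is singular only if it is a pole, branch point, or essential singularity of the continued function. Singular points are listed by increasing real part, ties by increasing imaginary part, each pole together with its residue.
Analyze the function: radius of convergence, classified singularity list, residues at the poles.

Radius of convergence at 0: 5/3.
At -5/3: a pole of order 1; residue 4/15.

Denominator factor (β + 5/3): pole of order 1 at -5/3, modulus 5/3.
The radius of convergence is the smallest modulus among the singular points: 5/3.
At the order-1 pole -5/3 set g(β) = (β - (-5/3))*f(β) = 4/15.
Simple pole: residue = g(a) at a = -5/3, which is 4/15.


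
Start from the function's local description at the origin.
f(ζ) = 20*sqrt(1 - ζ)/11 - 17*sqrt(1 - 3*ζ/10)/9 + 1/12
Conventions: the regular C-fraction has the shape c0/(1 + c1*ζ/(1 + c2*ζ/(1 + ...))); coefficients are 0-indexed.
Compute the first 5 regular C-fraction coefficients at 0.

The regular C-fraction coefficients are [5/396, 1239/25, -588693/11800, -126443/92621032, -465085593943/992481453320].

Taylor coefficients (expand at 0): a_0 = 5/396, a_1 = -413/660, a_2 = -1813/8800, a_3 = -19439/176000, a_4 = -198317/2816000.
c0 = a_0 = 5/396. Peel one level at a time: if S = 1 + c*ζ/S' with S'(0) = 1, then c is the ζ-coefficient of S and S' = c*ζ/(S - 1).
S_1 = c0/f = 1 + (1239/25)*ζ + (12362553/5000)*ζ^2 + ...; c1 = 1239/25.
S_2 = c1*ζ/(S_1 - 1) = 1 + (-588693/11800)*ζ + (-379329/5569600)*ζ^2 + ...; c2 = -588693/11800.
S_3 = c2*ζ/(S_2 - 1) = 1 + (-126443/92621032)*ζ + (-7882806677/12322113715520)*ζ^2 + ...; c3 = -126443/92621032.
S_4 = c3*ζ/(S_3 - 1) = 1 + (-465085593943/992481453320)*ζ + ...; c4 = -465085593943/992481453320.


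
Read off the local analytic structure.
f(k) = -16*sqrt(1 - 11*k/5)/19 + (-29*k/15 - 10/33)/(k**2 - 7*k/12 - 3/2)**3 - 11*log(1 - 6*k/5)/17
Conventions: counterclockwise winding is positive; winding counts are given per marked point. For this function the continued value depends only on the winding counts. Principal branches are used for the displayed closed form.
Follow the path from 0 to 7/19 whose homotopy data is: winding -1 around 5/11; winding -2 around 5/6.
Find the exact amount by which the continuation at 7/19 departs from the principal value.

The rational part is single-valued and drops out of the difference; each branch term changes only by its own monodromy.
(-11/17)*log(1 - k/(5/6)): each positive loop around 5/6 adds 2*pi*i to the log, so winding -2 contributes (-11/17)*(-2)*2*pi*i = (44/17)*pi*i.
(-16/19)*sqrt(1 - k/(5/11)): winding -1 is odd, the square root flips sign, contributing -2*(-16/19)*sqrt(1 - (7/19)/(5/11)) = -2*(-16/19)*sqrt(18/95) = (96/1805)*sqrt(190).
Summing the contributions at k = 7/19 gives ((96/1805)*sqrt(190)) + ((44/17)*pi)*i.

Continued minus principal equals ((96/1805)*sqrt(190)) + ((44/17)*pi)*i.


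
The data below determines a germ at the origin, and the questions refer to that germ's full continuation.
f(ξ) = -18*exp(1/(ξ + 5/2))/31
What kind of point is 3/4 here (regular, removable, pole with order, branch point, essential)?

The point is a regular point.

There is no denominator, hence no pole anywhere.
The essential point of exp(1/(ξ - (-5/2))) is -5/2, not 3/4.
So the germ continues analytically to 3/4.


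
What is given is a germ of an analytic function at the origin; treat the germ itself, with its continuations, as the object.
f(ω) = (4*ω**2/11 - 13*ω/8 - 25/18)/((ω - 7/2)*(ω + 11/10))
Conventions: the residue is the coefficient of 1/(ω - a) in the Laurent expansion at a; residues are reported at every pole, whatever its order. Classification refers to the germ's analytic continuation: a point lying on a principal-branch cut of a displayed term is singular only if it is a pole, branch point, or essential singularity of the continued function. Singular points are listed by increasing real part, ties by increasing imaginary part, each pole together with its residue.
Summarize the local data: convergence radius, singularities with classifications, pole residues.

Denominator factor (ω - 7/2): pole of order 1 at 7/2, modulus 7/2.
Denominator factor (ω + 11/10): pole of order 1 at -11/10, modulus 11/10.
The radius of convergence is the smallest modulus among the singular points: 11/10.
At the order-1 pole -11/10 set g(ω) = (ω - (-11/10))*f(ω) = (4*ω**2/11 - 13*ω/8 - 25/18)/(ω - 7/2).
Simple pole: residue = g(a) at a = -11/10, which is -3019/16560.
At the order-1 pole 7/2 set g(ω) = (ω - (7/2))*f(ω) = (4*ω**2/11 - 13*ω/8 - 25/18)/(ω + 11/10).
Simple pole: residue = g(a) at a = 7/2, which is -20765/36432.
List the singular points by increasing real part (a conjugate pair: the negative imaginary part first).

Radius of convergence at 0: 11/10.
At -11/10: a pole of order 1; residue -3019/16560.
At 7/2: a pole of order 1; residue -20765/36432.


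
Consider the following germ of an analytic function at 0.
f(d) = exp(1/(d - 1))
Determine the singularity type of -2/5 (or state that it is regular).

The point is a regular point.

There is no denominator, hence no pole anywhere.
The essential point of exp(1/(d - (1))) is 1, not -2/5.
So the germ continues analytically to -2/5.


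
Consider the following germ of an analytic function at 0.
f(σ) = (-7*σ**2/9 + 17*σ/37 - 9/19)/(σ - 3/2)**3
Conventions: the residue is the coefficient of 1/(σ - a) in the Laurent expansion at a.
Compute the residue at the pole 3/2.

At the order-3 pole 3/2 set g(σ) = (σ - (3/2))^3*f(σ) = -7*σ**2/9 + 17*σ/37 - 9/19.
Order-3 pole: residue = g''(a)/2; g''(3/2) = -14/9, so the residue is -7/9.

The residue is -7/9.


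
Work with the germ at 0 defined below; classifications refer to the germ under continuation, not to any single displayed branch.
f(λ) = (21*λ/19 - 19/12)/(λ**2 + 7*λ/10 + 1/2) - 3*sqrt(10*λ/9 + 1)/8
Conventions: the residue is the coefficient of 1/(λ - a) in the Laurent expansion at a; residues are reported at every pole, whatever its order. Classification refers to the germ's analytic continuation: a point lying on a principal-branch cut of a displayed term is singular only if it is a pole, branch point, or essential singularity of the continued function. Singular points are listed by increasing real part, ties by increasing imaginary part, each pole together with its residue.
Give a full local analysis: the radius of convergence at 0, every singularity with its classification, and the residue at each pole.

Denominator factor (λ**2 + 7*λ/10 + 1/2): discriminant -151/100, complex-conjugate roots (-7/20) + ((1/20)*sqrt(151))*i and (-7/20) - ((1/20)*sqrt(151))*i; poles of order 1, moduli (1/2)*sqrt(2) and (1/2)*sqrt(2).
Branch term (-3/8)*sqrt(1 - λ/(-9/10)): its argument vanishes at λ = -9/10, a square-root branch point, modulus 9/10.
The radius of convergence is the smallest modulus among the singular points: (1/2)*sqrt(2).
The branch term is analytic at (-7/20) - ((1/20)*sqrt(151))*i and contributes nothing to the residue; only the rational part matters.
The factor λ**2 + 7*λ/10 + 1/2 splits as (λ - a)(λ - a') with a = (-7/20) - ((1/20)*sqrt(151))*i, a' = (-7/20) + ((1/20)*sqrt(151))*i. At the order-1 pole a set g(λ) = (λ - a)*(rational part) = [21*λ/19 - 19/12] / (λ - a').
Simple pole: residue = g(a) at a = (-7/20) - ((1/20)*sqrt(151))*i, which is (21/38) - ((1123/8607)*sqrt(151))*i.
The branch term is analytic at (-7/20) + ((1/20)*sqrt(151))*i and contributes nothing to the residue; only the rational part matters.
The factor λ**2 + 7*λ/10 + 1/2 splits as (λ - a)(λ - a') with a = (-7/20) + ((1/20)*sqrt(151))*i, a' = (-7/20) - ((1/20)*sqrt(151))*i. At the order-1 pole a set g(λ) = (λ - a)*(rational part) = [21*λ/19 - 19/12] / (λ - a').
Simple pole: residue = g(a) at a = (-7/20) + ((1/20)*sqrt(151))*i, which is (21/38) + ((1123/8607)*sqrt(151))*i.
List the singular points by increasing real part (a conjugate pair: the negative imaginary part first).

Radius of convergence at 0: (1/2)*sqrt(2).
At -9/10: an algebraic (square-root) branch point.
At (-7/20) - ((1/20)*sqrt(151))*i: a pole of order 1; residue (21/38) - ((1123/8607)*sqrt(151))*i.
At (-7/20) + ((1/20)*sqrt(151))*i: a pole of order 1; residue (21/38) + ((1123/8607)*sqrt(151))*i.


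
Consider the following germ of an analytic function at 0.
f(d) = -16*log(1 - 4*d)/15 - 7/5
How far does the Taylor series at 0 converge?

The radius of convergence is 1/4.

Branch term (-16/15)*log(1 - d/(1/4)): its argument vanishes at d = 1/4, a logarithmic branch point, modulus 1/4.
The radius of convergence is the smallest modulus among the singular points: 1/4.


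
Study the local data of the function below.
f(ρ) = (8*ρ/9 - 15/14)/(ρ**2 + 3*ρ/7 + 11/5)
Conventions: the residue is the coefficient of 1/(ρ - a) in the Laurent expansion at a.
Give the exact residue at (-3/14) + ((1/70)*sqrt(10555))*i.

The factor ρ**2 + 3*ρ/7 + 11/5 splits as (ρ - a)(ρ - a') with a = (-3/14) + ((1/70)*sqrt(10555))*i, a' = (-3/14) - ((1/70)*sqrt(10555))*i. At the order-1 pole a set g(ρ) = (ρ - a)*f(ρ) = [8*ρ/9 - 15/14] / (ρ - a').
Simple pole: residue = g(a) at a = (-3/14) + ((1/70)*sqrt(10555))*i, which is (4/9) + ((53/12666)*sqrt(10555))*i.

The residue is (4/9) + ((53/12666)*sqrt(10555))*i.


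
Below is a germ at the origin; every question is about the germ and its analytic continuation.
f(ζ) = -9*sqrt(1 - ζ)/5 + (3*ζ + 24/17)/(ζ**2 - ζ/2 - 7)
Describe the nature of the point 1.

The point is an algebraic (square-root) branch point.

The term (-9/5)*sqrt(1 - ζ/(1)) has argument 1 - 1/(1) = 0 at 1: a square-root (algebraic, two-sheeted) branch point; the remaining terms are analytic or single-valued there.


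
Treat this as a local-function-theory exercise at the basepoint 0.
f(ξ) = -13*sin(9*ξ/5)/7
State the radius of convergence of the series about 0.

The factor sin(9*ξ/5) is entire and contributes no finite singular point.
The polynomial part has no poles.
No finite singular points: the Taylor series at 0 converges everywhere.

The radius of convergence is infinite.


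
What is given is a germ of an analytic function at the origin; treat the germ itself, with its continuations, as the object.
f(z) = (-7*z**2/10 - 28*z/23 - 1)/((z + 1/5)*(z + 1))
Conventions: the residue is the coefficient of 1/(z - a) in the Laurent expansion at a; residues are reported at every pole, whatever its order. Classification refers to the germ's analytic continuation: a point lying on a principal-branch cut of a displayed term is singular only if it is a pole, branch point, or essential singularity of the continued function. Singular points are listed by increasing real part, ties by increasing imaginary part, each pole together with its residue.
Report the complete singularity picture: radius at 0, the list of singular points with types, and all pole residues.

Denominator factor (z + 1): pole of order 1 at -1, modulus 1.
Denominator factor (z + 1/5): pole of order 1 at -1/5, modulus 1/5.
The radius of convergence is the smallest modulus among the singular points: 1/5.
At the order-1 pole -1 set g(z) = (z - (-1))*f(z) = (-7*z**2/10 - 28*z/23 - 1)/(z + 1/5).
Simple pole: residue = g(a) at a = -1, which is 111/184.
At the order-1 pole -1/5 set g(z) = (z - (-1/5))*f(z) = (-7*z**2/10 - 28*z/23 - 1)/(z + 1).
Simple pole: residue = g(a) at a = -1/5, which is -4511/4600.
List the singular points by increasing real part (a conjugate pair: the negative imaginary part first).

Radius of convergence at 0: 1/5.
At -1: a pole of order 1; residue 111/184.
At -1/5: a pole of order 1; residue -4511/4600.


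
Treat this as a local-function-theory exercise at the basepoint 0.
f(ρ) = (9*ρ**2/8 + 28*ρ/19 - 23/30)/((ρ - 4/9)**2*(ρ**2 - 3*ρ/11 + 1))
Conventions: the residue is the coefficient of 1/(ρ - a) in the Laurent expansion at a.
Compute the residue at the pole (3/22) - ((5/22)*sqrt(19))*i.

The factor ρ**2 - 3*ρ/11 + 1 splits as (ρ - a)(ρ - a') with a = (3/22) - ((5/22)*sqrt(19))*i, a' = (3/22) + ((5/22)*sqrt(19))*i. At the order-1 pole a set g(ρ) = (ρ - a)*f(ρ) = [(9*ρ**2/8 + 28*ρ/19 - 23/30)/(ρ - 4/9)**2] / (ρ - a').
Simple pole: residue = g(a) at a = (3/22) - ((5/22)*sqrt(19))*i, which is (-55904013/49925540) + ((365057253/9485852600)*sqrt(19))*i.

The residue is (-55904013/49925540) + ((365057253/9485852600)*sqrt(19))*i.


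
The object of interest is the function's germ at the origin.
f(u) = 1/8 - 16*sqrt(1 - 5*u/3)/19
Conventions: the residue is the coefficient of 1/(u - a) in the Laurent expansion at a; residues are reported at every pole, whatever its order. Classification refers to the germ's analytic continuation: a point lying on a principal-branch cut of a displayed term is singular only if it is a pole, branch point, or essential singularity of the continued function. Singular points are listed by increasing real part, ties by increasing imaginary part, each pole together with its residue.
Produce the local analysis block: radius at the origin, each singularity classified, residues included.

Radius of convergence at 0: 3/5.
At 3/5: an algebraic (square-root) branch point.

Branch term (-16/19)*sqrt(1 - u/(3/5)): its argument vanishes at u = 3/5, a square-root branch point, modulus 3/5.
The radius of convergence is the smallest modulus among the singular points: 3/5.


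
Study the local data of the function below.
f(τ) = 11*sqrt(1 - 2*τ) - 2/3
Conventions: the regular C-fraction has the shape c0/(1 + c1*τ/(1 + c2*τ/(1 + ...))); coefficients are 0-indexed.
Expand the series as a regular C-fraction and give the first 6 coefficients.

The regular C-fraction coefficients are [31/3, 33/31, -97/62, -31/194, -163/194, -97/326].

Taylor coefficients (expand at 0): a_0 = 31/3, a_1 = -11, a_2 = -11/2, a_3 = -11/2, a_4 = -55/8, a_5 = -77/8.
c0 = a_0 = 31/3. Peel one level at a time: if S = 1 + c*τ/S' with S'(0) = 1, then c is the τ-coefficient of S and S' = c*τ/(S - 1).
S_1 = c0/f = 1 + (33/31)*τ + (3201/1922)*τ^2 + ...; c1 = 33/31.
S_2 = c1*τ/(S_1 - 1) = 1 + (-97/62)*τ + (-1/4)*τ^2 + ...; c2 = -97/62.
S_3 = c2*τ/(S_2 - 1) = 1 + (-31/194)*τ + (-5053/37636)*τ^2 + ...; c3 = -31/194.
S_4 = c3*τ/(S_3 - 1) = 1 + (-163/194)*τ + (-1/4)*τ^2 + ...; c4 = -163/194.
S_5 = c4*τ/(S_4 - 1) = 1 + (-97/326)*τ + ...; c5 = -97/326.


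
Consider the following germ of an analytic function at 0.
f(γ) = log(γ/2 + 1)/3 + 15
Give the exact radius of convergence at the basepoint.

The radius of convergence is 2.

Branch term (1/3)*log(1 - γ/(-2)): its argument vanishes at γ = -2, a logarithmic branch point, modulus 2.
The radius of convergence is the smallest modulus among the singular points: 2.


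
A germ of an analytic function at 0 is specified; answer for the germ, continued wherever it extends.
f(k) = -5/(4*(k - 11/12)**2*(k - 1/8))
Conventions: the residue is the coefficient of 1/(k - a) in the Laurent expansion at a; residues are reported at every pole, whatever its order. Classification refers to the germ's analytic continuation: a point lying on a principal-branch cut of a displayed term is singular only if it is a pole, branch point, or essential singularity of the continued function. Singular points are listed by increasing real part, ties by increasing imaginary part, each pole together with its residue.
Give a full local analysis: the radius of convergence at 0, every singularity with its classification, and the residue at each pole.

Radius of convergence at 0: 1/8.
At 1/8: a pole of order 1; residue -720/361.
At 11/12: a pole of order 2; residue 720/361.

Denominator factor (k - 11/12)^2: pole of order 2 at 11/12, modulus 11/12.
Denominator factor (k - 1/8): pole of order 1 at 1/8, modulus 1/8.
The radius of convergence is the smallest modulus among the singular points: 1/8.
At the order-1 pole 1/8 set g(k) = (k - (1/8))*f(k) = -5/(4*(k - 11/12)**2).
Simple pole: residue = g(a) at a = 1/8, which is -720/361.
At the order-2 pole 11/12 set g(k) = (k - (11/12))^2*f(k) = -5/(4*(k - 1/8)).
Order-2 pole: residue = g'(a); g'(11/12) = 720/361, so the residue is 720/361.
List the singular points by increasing real part (a conjugate pair: the negative imaginary part first).


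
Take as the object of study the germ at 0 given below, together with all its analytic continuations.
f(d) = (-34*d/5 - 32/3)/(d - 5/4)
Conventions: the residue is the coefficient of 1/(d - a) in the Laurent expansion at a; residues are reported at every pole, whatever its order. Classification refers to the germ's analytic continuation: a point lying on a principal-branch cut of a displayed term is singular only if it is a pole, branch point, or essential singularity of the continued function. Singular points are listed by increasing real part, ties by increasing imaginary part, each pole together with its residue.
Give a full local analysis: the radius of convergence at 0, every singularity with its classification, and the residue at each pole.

Denominator factor (d - 5/4): pole of order 1 at 5/4, modulus 5/4.
The radius of convergence is the smallest modulus among the singular points: 5/4.
At the order-1 pole 5/4 set g(d) = (d - (5/4))*f(d) = -34*d/5 - 32/3.
Simple pole: residue = g(a) at a = 5/4, which is -115/6.

Radius of convergence at 0: 5/4.
At 5/4: a pole of order 1; residue -115/6.


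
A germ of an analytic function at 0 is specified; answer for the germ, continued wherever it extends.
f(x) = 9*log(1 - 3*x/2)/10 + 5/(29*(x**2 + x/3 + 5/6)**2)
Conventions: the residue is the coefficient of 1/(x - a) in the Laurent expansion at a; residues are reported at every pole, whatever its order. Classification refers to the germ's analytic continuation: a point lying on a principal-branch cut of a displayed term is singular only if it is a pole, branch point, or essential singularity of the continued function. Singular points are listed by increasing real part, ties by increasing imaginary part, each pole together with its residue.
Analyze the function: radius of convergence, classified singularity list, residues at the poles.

Denominator factor (x**2 + x/3 + 5/6)^2: discriminant -29/9, complex-conjugate roots (-1/6) + ((1/6)*sqrt(29))*i and (-1/6) - ((1/6)*sqrt(29))*i; poles of order 2, moduli (1/6)*sqrt(30) and (1/6)*sqrt(30).
Branch term (9/10)*log(1 - x/(2/3)): its argument vanishes at x = 2/3, a logarithmic branch point, modulus 2/3.
The radius of convergence is the smallest modulus among the singular points: 2/3.
The branch term is analytic at (-1/6) - ((1/6)*sqrt(29))*i and contributes nothing to the residue; only the rational part matters.
The factor x**2 + x/3 + 5/6 splits as (x - a)(x - a') with a = (-1/6) - ((1/6)*sqrt(29))*i, a' = (-1/6) + ((1/6)*sqrt(29))*i. At the order-2 pole a set g(x) = (x - a)^2*(rational part) = [5/29] / (x - a')^2.
Order-2 pole: residue = g'(a); g'((-1/6) - ((1/6)*sqrt(29))*i) = ((270/24389)*sqrt(29))*i, so the residue is ((270/24389)*sqrt(29))*i.
The branch term is analytic at (-1/6) + ((1/6)*sqrt(29))*i and contributes nothing to the residue; only the rational part matters.
The factor x**2 + x/3 + 5/6 splits as (x - a)(x - a') with a = (-1/6) + ((1/6)*sqrt(29))*i, a' = (-1/6) - ((1/6)*sqrt(29))*i. At the order-2 pole a set g(x) = (x - a)^2*(rational part) = [5/29] / (x - a')^2.
Order-2 pole: residue = g'(a); g'((-1/6) + ((1/6)*sqrt(29))*i) = -((270/24389)*sqrt(29))*i, so the residue is -((270/24389)*sqrt(29))*i.
List the singular points by increasing real part (a conjugate pair: the negative imaginary part first).

Radius of convergence at 0: 2/3.
At (-1/6) - ((1/6)*sqrt(29))*i: a pole of order 2; residue ((270/24389)*sqrt(29))*i.
At (-1/6) + ((1/6)*sqrt(29))*i: a pole of order 2; residue -((270/24389)*sqrt(29))*i.
At 2/3: a logarithmic branch point.


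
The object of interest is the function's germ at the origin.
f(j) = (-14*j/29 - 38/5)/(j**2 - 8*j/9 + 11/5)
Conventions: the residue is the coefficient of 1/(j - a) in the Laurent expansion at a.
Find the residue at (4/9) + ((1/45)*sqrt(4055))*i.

The residue is (-7/29) + ((5099/117595)*sqrt(4055))*i.

The factor j**2 - 8*j/9 + 11/5 splits as (j - a)(j - a') with a = (4/9) + ((1/45)*sqrt(4055))*i, a' = (4/9) - ((1/45)*sqrt(4055))*i. At the order-1 pole a set g(j) = (j - a)*f(j) = [-14*j/29 - 38/5] / (j - a').
Simple pole: residue = g(a) at a = (4/9) + ((1/45)*sqrt(4055))*i, which is (-7/29) + ((5099/117595)*sqrt(4055))*i.


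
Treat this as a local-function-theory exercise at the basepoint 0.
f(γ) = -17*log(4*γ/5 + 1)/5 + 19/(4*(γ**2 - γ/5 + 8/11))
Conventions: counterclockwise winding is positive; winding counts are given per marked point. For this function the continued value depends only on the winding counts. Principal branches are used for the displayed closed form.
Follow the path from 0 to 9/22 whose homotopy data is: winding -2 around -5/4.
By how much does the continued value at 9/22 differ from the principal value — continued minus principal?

Continued minus principal equals (68/5)*pi*i.

The rational part is single-valued and drops out of the difference; each branch term changes only by its own monodromy.
(-17/5)*log(1 - γ/(-5/4)): each positive loop around -5/4 adds 2*pi*i to the log, so winding -2 contributes (-17/5)*(-2)*2*pi*i = (68/5)*pi*i.
Summing the contributions at γ = 9/22 gives (68/5)*pi*i.


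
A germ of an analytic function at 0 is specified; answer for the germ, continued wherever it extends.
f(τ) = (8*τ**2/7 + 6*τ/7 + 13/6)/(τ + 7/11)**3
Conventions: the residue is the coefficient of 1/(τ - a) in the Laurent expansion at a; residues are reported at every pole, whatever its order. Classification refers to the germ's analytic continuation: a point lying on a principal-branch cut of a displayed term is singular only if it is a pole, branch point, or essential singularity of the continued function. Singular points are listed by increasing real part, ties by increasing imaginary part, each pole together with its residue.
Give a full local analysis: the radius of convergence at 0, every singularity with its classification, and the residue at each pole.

Denominator factor (τ + 7/11)^3: pole of order 3 at -7/11, modulus 7/11.
The radius of convergence is the smallest modulus among the singular points: 7/11.
At the order-3 pole -7/11 set g(τ) = (τ - (-7/11))^3*f(τ) = 8*τ**2/7 + 6*τ/7 + 13/6.
Order-3 pole: residue = g''(a)/2; g''(-7/11) = 16/7, so the residue is 8/7.

Radius of convergence at 0: 7/11.
At -7/11: a pole of order 3; residue 8/7.


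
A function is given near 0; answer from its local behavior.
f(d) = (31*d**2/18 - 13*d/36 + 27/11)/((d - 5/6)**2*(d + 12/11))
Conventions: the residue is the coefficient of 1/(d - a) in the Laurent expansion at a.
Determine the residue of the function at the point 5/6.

The residue is 913/2286.

At the order-2 pole 5/6 set g(d) = (d - (5/6))^2*f(d) = (31*d**2/18 - 13*d/36 + 27/11)/(d + 12/11).
Order-2 pole: residue = g'(a); g'(5/6) = 913/2286, so the residue is 913/2286.


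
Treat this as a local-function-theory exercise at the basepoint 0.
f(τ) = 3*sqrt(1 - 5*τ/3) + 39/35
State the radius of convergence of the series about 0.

Branch term (3)*sqrt(1 - τ/(3/5)): its argument vanishes at τ = 3/5, a square-root branch point, modulus 3/5.
The radius of convergence is the smallest modulus among the singular points: 3/5.

The radius of convergence is 3/5.


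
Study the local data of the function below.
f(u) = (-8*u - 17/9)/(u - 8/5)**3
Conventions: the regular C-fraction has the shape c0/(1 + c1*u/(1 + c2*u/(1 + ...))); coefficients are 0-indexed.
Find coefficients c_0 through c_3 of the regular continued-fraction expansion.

Taylor coefficients (expand at 0): a_0 = 2125/4608, a_1 = 34625/12288, a_2 = 233125/49152, a_3 = 6728125/1179648.
c0 = a_0 = 2125/4608. Peel one level at a time: if S = 1 + c*u/S' with S'(0) = 1, then c is the u-coefficient of S and S' = c*u/(S - 1).
S_1 = c0/f = 1 + (-831/136)*u + (500331/18496)*u^2 + ...; c1 = -831/136.
S_2 = c1*u/(S_1 - 1) = 1 + (166777/37672)*u + (5959825/7365984)*u^2 + ...; c2 = 166777/37672.
S_3 = c2*u/(S_2 - 1) = 1 + (-101317025/554366748)*u + ...; c3 = -101317025/554366748.

The regular C-fraction coefficients are [2125/4608, -831/136, 166777/37672, -101317025/554366748].


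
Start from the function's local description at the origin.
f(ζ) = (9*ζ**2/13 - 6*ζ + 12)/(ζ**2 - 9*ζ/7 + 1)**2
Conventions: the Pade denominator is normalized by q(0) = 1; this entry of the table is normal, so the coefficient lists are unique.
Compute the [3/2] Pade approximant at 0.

The Pade approximant has numerator coefficients [12, 12927234126/1964718331, 18218377083/25541338303, -33179511876/25541338303]; denominator coefficients [1, -20947529226/13753028317, 142800602001/96271198219].

Taylor coefficients needed (expand at 0): a_0 = 12, a_1 = 174/7, a_2 = 13233/637, a_3 = -29112/4459, a_4 = -1272195/31213, a_5 = -11448018/218491.
Write the denominator as Q(ζ) = 1 + q1*ζ + q2*ζ^2. Requiring Q*f - P = O(ζ^6) with deg P <= 3 kills the coefficients of ζ^4..ζ^5 in Q*f:
  ζ^4: a_4 + q1*a_3 + q2*a_2 = 0, i.e. -1272195/31213 + (-29112/4459)*q1 + (13233/637)*q2 = 0.
  ζ^5: a_5 + q1*a_4 + q2*a_3 = 0, i.e. -11448018/218491 + (-1272195/31213)*q1 + (-29112/4459)*q2 = 0.
Solving this linear system: q1 = -20947529226/13753028317, q2 = 142800602001/96271198219.
The numerator is Q*f truncated at degree 3: P0 = a_0 = 12; P1 = a_1 + q1*a_0 = 12927234126/1964718331; P2 = a_2 + q1*a_1 + q2*a_0 = 18218377083/25541338303; P3 = a_3 + q1*a_2 + q2*a_1 = -33179511876/25541338303.


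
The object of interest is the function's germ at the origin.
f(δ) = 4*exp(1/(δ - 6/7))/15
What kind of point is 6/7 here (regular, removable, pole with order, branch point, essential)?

The point is an essential singularity.

The exponent 1/(δ - (6/7)) has a pole at 6/7, so exp(1/(δ - (6/7))) takes every nonzero value near it: an essential singularity (not a pole of any order).


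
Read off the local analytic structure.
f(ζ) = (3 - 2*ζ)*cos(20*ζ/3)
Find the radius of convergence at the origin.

The factor cos(20*ζ/3) is entire and contributes no finite singular point.
The polynomial part has no poles.
No finite singular points: the Taylor series at 0 converges everywhere.

The radius of convergence is infinite.


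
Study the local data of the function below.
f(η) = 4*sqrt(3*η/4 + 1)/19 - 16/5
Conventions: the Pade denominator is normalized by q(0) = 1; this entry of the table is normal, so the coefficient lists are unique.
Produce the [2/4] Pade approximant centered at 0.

The Pade approximant has numerator coefficients [-284/95, -5657661/2158970, -17028333/34543520]; denominator coefficients [1, 41043/45452, 133659/727232, 26055/11635712, -16605/372342784].

Taylor coefficients needed (expand at 0): a_0 = -284/95, a_1 = 3/38, a_2 = -9/608, a_3 = 27/4864, a_4 = -405/155648, a_5 = 1701/1245184, a_6 = -15309/19922944.
Write the denominator as Q(η) = 1 + q1*η + q2*η^2 + q3*η^3 + q4*η^4. Requiring Q*f - P = O(η^7) with deg P <= 2 kills the coefficients of η^3..η^6 in Q*f:
  η^3: a_3 + q1*a_2 + q2*a_1 + q3*a_0 = 0, i.e. 27/4864 + (-9/608)*q1 + (3/38)*q2 + (-284/95)*q3 = 0.
  η^4: a_4 + q1*a_3 + q2*a_2 + q3*a_1 + q4*a_0 = 0, i.e. -405/155648 + (27/4864)*q1 + (-9/608)*q2 + (3/38)*q3 + (-284/95)*q4 = 0.
  η^5: a_5 + q1*a_4 + q2*a_3 + q3*a_2 + q4*a_1 = 0, i.e. 1701/1245184 + (-405/155648)*q1 + (27/4864)*q2 + (-9/608)*q3 + (3/38)*q4 = 0.
  η^6: a_6 + q1*a_5 + q2*a_4 + q3*a_3 + q4*a_2 = 0, i.e. -15309/19922944 + (1701/1245184)*q1 + (-405/155648)*q2 + (27/4864)*q3 + (-9/608)*q4 = 0.
Solving this linear system: q1 = 41043/45452, q2 = 133659/727232, q3 = 26055/11635712, q4 = -16605/372342784.
The numerator is Q*f truncated at degree 2: P0 = a_0 = -284/95; P1 = a_1 + q1*a_0 = -5657661/2158970; P2 = a_2 + q1*a_1 + q2*a_0 = -17028333/34543520.


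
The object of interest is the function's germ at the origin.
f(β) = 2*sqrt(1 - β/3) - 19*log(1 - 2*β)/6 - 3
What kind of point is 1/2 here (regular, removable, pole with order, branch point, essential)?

The point is a logarithmic branch point.

The term (-19/6)*log(1 - β/(1/2)) has argument 1 - 1/2/(1/2) = 0 at 1/2: a logarithmic (infinitely-sheeted) branch point; the remaining terms are analytic or single-valued there.


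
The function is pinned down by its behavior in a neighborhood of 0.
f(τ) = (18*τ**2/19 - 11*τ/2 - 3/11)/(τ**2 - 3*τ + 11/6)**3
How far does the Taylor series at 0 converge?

Denominator factor (τ**2 - 3*τ + 11/6)^3: discriminant 5/3, real irrational roots 3/2 + (1/6)*sqrt(15) and 3/2 - (1/6)*sqrt(15); poles of order 3, moduli 3/2 + (1/6)*sqrt(15) and 3/2 - (1/6)*sqrt(15).
The radius of convergence is the smallest modulus among the singular points: 3/2 - (1/6)*sqrt(15).

The radius of convergence is 3/2 - (1/6)*sqrt(15).


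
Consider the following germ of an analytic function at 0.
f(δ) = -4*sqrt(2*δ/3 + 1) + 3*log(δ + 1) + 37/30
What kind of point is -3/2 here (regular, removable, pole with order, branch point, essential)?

The term (-4)*sqrt(1 - δ/(-3/2)) has argument 1 - -3/2/(-3/2) = 0 at -3/2: a square-root (algebraic, two-sheeted) branch point; the remaining terms are analytic or single-valued there.

The point is an algebraic (square-root) branch point.


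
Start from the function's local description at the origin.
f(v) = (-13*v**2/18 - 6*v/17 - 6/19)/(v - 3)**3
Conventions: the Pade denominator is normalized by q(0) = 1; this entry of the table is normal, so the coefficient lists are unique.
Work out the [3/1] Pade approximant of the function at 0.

The Pade approximant has numerator coefficients [2/171, 951620/54480087, 31535717/980641566, 29632477/2941924698]; denominator coefficients [1, -11698/18741].

Taylor coefficients needed (expand at 0): a_0 = 2/171, a_1 = 8/323, a_2 = 7475/156978, a_3 = 6247/156978, a_4 = 5849/235467.
Write the denominator as Q(v) = 1 + q1*v. Requiring Q*f - P = O(v^5) with deg P <= 3 kills the coefficients of v^4..v^4 in Q*f:
  v^4: a_4 + q1*a_3 = 0, i.e. 5849/235467 + (6247/156978)*q1 = 0.
Solving this linear system: q1 = -11698/18741.
The numerator is Q*f truncated at degree 3: P0 = a_0 = 2/171; P1 = a_1 + q1*a_0 = 951620/54480087; P2 = a_2 + q1*a_1 = 31535717/980641566; P3 = a_3 + q1*a_2 = 29632477/2941924698.


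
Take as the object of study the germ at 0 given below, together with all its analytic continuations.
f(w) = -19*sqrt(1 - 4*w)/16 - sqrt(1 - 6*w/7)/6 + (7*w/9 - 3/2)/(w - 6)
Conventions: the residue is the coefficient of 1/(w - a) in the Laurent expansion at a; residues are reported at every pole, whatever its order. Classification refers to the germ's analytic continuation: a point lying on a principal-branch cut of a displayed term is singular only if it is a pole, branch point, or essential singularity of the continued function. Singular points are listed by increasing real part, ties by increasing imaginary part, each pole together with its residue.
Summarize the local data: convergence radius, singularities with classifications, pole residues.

Denominator factor (w - 6): pole of order 1 at 6, modulus 6.
Branch term (-1/6)*sqrt(1 - w/(7/6)): its argument vanishes at w = 7/6, a square-root branch point, modulus 7/6.
Branch term (-19/16)*sqrt(1 - w/(1/4)): its argument vanishes at w = 1/4, a square-root branch point, modulus 1/4.
The radius of convergence is the smallest modulus among the singular points: 1/4.
The branch terms are analytic at 6 and contribute nothing to the residue; only the rational part matters.
At the order-1 pole 6 set g(w) = (w - (6))*(rational part) = 7*w/9 - 3/2.
Simple pole: residue = g(a) at a = 6, which is 19/6.
List the singular points by increasing real part (a conjugate pair: the negative imaginary part first).

Radius of convergence at 0: 1/4.
At 1/4: an algebraic (square-root) branch point.
At 7/6: an algebraic (square-root) branch point.
At 6: a pole of order 1; residue 19/6.


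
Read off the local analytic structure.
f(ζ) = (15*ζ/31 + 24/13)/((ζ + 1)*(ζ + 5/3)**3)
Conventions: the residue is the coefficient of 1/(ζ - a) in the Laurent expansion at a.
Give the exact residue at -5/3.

At the order-3 pole -5/3 set g(ζ) = (ζ - (-5/3))^3*f(ζ) = (15*ζ/31 + 24/13)/(ζ + 1).
Order-3 pole: residue = g''(a)/2; g''(-5/3) = -14823/1612, so the residue is -14823/3224.

The residue is -14823/3224.


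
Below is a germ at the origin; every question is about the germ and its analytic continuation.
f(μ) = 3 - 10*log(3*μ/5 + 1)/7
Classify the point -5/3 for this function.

The point is a logarithmic branch point.

The term (-10/7)*log(1 - μ/(-5/3)) has argument 1 - -5/3/(-5/3) = 0 at -5/3: a logarithmic (infinitely-sheeted) branch point; the remaining terms are analytic or single-valued there.


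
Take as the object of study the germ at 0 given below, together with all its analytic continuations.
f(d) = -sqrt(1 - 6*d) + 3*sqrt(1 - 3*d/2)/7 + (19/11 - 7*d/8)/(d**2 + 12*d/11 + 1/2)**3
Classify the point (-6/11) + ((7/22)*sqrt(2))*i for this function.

The point is a pole of order 3.

The denominator factor d**2 + 12*d/11 + 1/2 vanishes at (-6/11) + ((7/22)*sqrt(2))*i and appears to the power 3; the numerator there equals (97/44) - ((49/176)*sqrt(2))*i, nonzero, and no other factor vanishes.
The branch terms are analytic at this point.
Hence a pole whose order is the multiplicity, 3.


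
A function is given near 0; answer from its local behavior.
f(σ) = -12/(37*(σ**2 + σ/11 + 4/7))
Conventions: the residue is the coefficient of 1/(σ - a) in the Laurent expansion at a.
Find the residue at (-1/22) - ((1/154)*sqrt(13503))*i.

The factor σ**2 + σ/11 + 4/7 splits as (σ - a)(σ - a') with a = (-1/22) - ((1/154)*sqrt(13503))*i, a' = (-1/22) + ((1/154)*sqrt(13503))*i. At the order-1 pole a set g(σ) = (σ - a)*f(σ) = [-12/37] / (σ - a').
Simple pole: residue = g(a) at a = (-1/22) - ((1/154)*sqrt(13503))*i, which is -((44/23791)*sqrt(13503))*i.

The residue is -((44/23791)*sqrt(13503))*i.


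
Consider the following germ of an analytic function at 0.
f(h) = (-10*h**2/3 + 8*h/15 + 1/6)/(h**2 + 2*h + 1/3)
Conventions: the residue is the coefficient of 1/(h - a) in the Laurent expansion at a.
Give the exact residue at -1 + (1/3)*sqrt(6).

The residue is 18/5 - (533/360)*sqrt(6).

The factor h**2 + 2*h + 1/3 splits as (h - a)(h - a') with a = -1 + (1/3)*sqrt(6), a' = -1 - (1/3)*sqrt(6). At the order-1 pole a set g(h) = (h - a)*f(h) = [-10*h**2/3 + 8*h/15 + 1/6] / (h - a').
Simple pole: residue = g(a) at a = -1 + (1/3)*sqrt(6), which is 18/5 - (533/360)*sqrt(6).


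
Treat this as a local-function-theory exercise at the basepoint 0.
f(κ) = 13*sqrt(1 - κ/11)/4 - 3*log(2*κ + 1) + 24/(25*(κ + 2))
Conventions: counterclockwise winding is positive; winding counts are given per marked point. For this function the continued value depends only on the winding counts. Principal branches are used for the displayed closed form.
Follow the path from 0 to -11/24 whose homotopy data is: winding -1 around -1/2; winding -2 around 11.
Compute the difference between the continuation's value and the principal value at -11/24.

Continued minus principal equals (6)*pi*i.

The rational part is single-valued and drops out of the difference; each branch term changes only by its own monodromy.
(13/4)*sqrt(1 - κ/(11)): winding -2 is even, the square root returns to the same sheet, contribution 0.
(-3)*log(1 - κ/(-1/2)): each positive loop around -1/2 adds 2*pi*i to the log, so winding -1 contributes (-3)*(-1)*2*pi*i = (6)*pi*i.
Summing the contributions at κ = -11/24 gives (6)*pi*i.


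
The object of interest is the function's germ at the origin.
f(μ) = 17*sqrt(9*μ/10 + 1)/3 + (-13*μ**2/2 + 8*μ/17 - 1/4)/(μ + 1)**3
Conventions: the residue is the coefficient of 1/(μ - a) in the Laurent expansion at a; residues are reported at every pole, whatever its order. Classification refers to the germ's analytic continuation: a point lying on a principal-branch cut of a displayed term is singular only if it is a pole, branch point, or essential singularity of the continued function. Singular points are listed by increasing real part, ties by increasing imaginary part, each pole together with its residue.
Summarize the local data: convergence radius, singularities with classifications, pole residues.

Radius of convergence at 0: 1.
At -10/9: an algebraic (square-root) branch point.
At -1: a pole of order 3; residue -13/2.

Denominator factor (μ + 1)^3: pole of order 3 at -1, modulus 1.
Branch term (17/3)*sqrt(1 - μ/(-10/9)): its argument vanishes at μ = -10/9, a square-root branch point, modulus 10/9.
The radius of convergence is the smallest modulus among the singular points: 1.
The branch term is analytic at -1 and contributes nothing to the residue; only the rational part matters.
At the order-3 pole -1 set g(μ) = (μ - (-1))^3*(rational part) = -13*μ**2/2 + 8*μ/17 - 1/4.
Order-3 pole: residue = g''(a)/2; g''(-1) = -13, so the residue is -13/2.
List the singular points by increasing real part (a conjugate pair: the negative imaginary part first).


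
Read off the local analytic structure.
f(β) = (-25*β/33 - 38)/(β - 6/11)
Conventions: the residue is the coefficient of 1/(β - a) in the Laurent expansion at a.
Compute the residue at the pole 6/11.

The residue is -4648/121.

At the order-1 pole 6/11 set g(β) = (β - (6/11))*f(β) = -25*β/33 - 38.
Simple pole: residue = g(a) at a = 6/11, which is -4648/121.


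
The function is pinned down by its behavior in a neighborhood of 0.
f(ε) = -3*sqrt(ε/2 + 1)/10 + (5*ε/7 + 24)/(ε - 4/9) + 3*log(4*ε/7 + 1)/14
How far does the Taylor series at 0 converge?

The radius of convergence is 4/9.

Denominator factor (ε - 4/9): pole of order 1 at 4/9, modulus 4/9.
Branch term (-3/10)*sqrt(1 - ε/(-2)): its argument vanishes at ε = -2, a square-root branch point, modulus 2.
Branch term (3/14)*log(1 - ε/(-7/4)): its argument vanishes at ε = -7/4, a logarithmic branch point, modulus 7/4.
The radius of convergence is the smallest modulus among the singular points: 4/9.
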